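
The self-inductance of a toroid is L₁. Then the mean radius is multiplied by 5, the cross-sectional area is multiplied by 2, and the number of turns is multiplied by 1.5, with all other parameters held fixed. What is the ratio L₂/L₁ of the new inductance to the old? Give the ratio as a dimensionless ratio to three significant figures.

For a toroid, L ∝ μᵣN²A/R.
L₂/L₁ = (5)^-1 × (2) × (1.5)^2 = 0.900.

L₂/L₁ = 0.900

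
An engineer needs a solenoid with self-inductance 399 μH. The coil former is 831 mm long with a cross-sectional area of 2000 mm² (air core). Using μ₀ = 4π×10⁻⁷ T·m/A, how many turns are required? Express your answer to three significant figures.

N ≈ 363 turns

A = 2000 mm² = 2.000×10^-3 m².
From L = μ₀N²A/ℓ, N = √(Lℓ / (μ₀A)).
N = √[(3.990×10^-4)(0.831) / ((4π×10⁻⁷)×2.000×10^-3)] = √(1.319×10^5) ≈ 363.2.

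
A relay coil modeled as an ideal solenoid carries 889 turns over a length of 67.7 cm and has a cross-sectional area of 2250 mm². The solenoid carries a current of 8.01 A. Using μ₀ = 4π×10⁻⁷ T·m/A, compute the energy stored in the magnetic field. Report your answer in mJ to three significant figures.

A = 2250 mm² = 2.250×10^-3 m².
L = μ₀N²A/ℓ = (4π×10⁻⁷)(889)²(2.250×10^-3)/(0.677) = 3.301×10^-3 H.
U = ½LI² = ½(3.301×10^-3)(8.01)² = 0.1059 J.

U ≈ 106 mJ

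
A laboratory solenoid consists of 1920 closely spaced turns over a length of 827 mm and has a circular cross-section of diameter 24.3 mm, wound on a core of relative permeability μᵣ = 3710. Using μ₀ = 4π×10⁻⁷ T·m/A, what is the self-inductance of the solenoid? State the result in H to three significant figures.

A = π(d/2)² = π(1.215×10^-2 m)² = 4.638×10^-4 m².
For a long solenoid, L = μ₀μᵣN²A/ℓ.
L = (4π×10⁻⁷)(3710)(1920)²(4.638×10^-4)/(0.827 m) = 9.638 H.

L ≈ 9.64 H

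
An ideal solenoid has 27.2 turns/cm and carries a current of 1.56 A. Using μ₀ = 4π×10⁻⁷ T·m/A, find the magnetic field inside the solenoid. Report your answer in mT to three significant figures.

B ≈ 5.33 mT

Inside a long solenoid, B = μ₀nI.
B = (4π×10⁻⁷)(2.720×10^3 m⁻¹)(1.56 A) = 5.332×10^-3 T.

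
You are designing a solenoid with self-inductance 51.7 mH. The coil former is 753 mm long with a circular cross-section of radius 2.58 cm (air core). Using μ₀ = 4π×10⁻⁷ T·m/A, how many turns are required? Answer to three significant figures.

A = πr² = π(2.580×10^-2 m)² = 2.091×10^-3 m².
From L = μ₀N²A/ℓ, N = √(Lℓ / (μ₀A)).
N = √[(5.170×10^-2)(0.753) / ((4π×10⁻⁷)×2.091×10^-3)] = √(1.481×10^7) ≈ 3849.0.

N ≈ 3850 turns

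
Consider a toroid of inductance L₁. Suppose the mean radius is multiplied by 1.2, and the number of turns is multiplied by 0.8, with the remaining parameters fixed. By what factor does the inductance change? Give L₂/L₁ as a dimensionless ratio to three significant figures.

L₂/L₁ = 0.533

For a toroid, L ∝ μᵣN²A/R.
L₂/L₁ = (1.2)^-1 × (0.8)^2 = 0.533.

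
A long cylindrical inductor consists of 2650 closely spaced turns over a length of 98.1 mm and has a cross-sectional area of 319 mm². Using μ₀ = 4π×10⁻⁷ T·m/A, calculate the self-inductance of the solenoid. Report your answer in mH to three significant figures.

L ≈ 28.7 mH

A = 319 mm² = 3.190×10^-4 m².
For a long solenoid, L = μ₀N²A/ℓ.
L = (4π×10⁻⁷)(2650)²(3.190×10^-4)/(9.810×10^-2 m) = 2.870×10^-2 H.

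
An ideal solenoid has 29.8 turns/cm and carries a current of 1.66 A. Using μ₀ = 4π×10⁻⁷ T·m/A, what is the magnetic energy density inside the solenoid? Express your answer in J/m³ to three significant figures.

B = μ₀nI = (4π×10⁻⁷)(2.980×10^3)(1.66) = 6.216×10^-3 T.
u = B²/(2μ₀) = (6.216×10^-3)²/(2×4π×10⁻⁷) = 15.38 J/m³.

u ≈ 15.4 J/m³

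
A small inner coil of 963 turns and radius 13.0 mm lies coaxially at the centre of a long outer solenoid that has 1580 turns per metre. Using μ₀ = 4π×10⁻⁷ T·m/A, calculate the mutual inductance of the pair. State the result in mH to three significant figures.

M ≈ 1.02 mH

The outer solenoid produces a uniform field B₁ = μ₀n₁I₁ across the inner coil,
so the flux linkage is N₂Φ = N₂B₁A₂ = μ₀n₁N₂A₂·I₁, giving M = μ₀n₁N₂A₂.
A₂ = πr² = π(1.300×10^-2 m)² = 5.309×10^-4 m².
M = (4π×10⁻⁷)(1580)(963)(5.309×10^-4) = 1.015×10^-3 H.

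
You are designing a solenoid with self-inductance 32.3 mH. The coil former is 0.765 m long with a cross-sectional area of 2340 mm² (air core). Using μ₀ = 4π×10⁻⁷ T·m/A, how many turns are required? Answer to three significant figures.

A = 2340 mm² = 2.340×10^-3 m².
From L = μ₀N²A/ℓ, N = √(Lℓ / (μ₀A)).
N = √[(3.230×10^-2)(0.765) / ((4π×10⁻⁷)×2.340×10^-3)] = √(8.403×10^6) ≈ 2898.8.

N ≈ 2900 turns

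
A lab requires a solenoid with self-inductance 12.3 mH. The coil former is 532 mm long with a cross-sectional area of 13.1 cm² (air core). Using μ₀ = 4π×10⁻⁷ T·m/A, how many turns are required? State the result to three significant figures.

N ≈ 1990 turns

A = 13.1 cm² = 1.310×10^-3 m².
From L = μ₀N²A/ℓ, N = √(Lℓ / (μ₀A)).
N = √[(1.230×10^-2)(0.532) / ((4π×10⁻⁷)×1.310×10^-3)] = √(3.97499×10^6) ≈ 1993.7.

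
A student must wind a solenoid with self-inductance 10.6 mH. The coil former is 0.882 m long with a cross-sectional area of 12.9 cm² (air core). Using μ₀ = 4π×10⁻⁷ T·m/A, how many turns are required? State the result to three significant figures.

N ≈ 2400 turns

A = 12.9 cm² = 1.290×10^-3 m².
From L = μ₀N²A/ℓ, N = √(Lℓ / (μ₀A)).
N = √[(1.060×10^-2)(0.882) / ((4π×10⁻⁷)×1.290×10^-3)] = √(5.767×10^6) ≈ 2401.5.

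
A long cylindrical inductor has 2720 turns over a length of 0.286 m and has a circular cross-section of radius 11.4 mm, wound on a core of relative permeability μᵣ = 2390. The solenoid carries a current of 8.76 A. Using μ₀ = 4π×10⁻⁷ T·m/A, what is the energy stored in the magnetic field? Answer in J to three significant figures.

A = πr² = π(1.140×10^-2 m)² = 4.083×10^-4 m².
L = μ₀μᵣN²A/ℓ = (4π×10⁻⁷)(2390)(2720)²(4.083×10^-4)/(0.286) = 31.72 H.
U = ½LI² = ½(31.72)(8.76)² = 1.217×10^3 J.

U ≈ 1220 J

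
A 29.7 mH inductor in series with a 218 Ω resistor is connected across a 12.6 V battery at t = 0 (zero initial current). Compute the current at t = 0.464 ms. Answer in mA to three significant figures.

τ = L/R = 2.970×10^-2/218 = 1.362×10^-4 s; final current I_∞ = ε/R = 12.6/218 = 5.780×10^-2 A.
I(t) = I_∞(1 − e^(−t/τ)) with t/τ = 3.406.
I = (5.780×10^-2)(1 − e^(−3.406)) = 5.588×10^-2 A.

I ≈ 55.9 mA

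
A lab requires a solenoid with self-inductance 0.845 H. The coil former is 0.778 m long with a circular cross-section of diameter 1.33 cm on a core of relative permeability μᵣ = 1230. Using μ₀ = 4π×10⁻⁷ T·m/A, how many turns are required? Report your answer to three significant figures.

A = π(d/2)² = π(6.650×10^-3 m)² = 1.389×10^-4 m².
From L = μ₀μᵣN²A/ℓ, N = √(Lℓ / (μ₀μᵣA)).
N = √[(0.845)(0.778) / ((4π×10⁻⁷)(1230)×1.389×10^-4)] = √(3.061×10^6) ≈ 1749.7.

N ≈ 1750 turns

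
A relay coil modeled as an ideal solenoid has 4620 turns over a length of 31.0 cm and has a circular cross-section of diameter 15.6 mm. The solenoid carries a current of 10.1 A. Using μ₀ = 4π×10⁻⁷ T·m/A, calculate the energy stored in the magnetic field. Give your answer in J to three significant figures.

A = π(d/2)² = π(7.800×10^-3 m)² = 1.911×10^-4 m².
L = μ₀N²A/ℓ = (4π×10⁻⁷)(4620)²(1.911×10^-4)/(0.31) = 1.654×10^-2 H.
U = ½LI² = ½(1.654×10^-2)(10.1)² = 0.843498 J.

U ≈ 0.843 J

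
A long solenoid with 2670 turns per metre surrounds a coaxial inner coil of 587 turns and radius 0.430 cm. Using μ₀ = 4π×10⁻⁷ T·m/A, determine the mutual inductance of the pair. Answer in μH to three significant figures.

The outer solenoid produces a uniform field B₁ = μ₀n₁I₁ across the inner coil,
so the flux linkage is N₂Φ = N₂B₁A₂ = μ₀n₁N₂A₂·I₁, giving M = μ₀n₁N₂A₂.
A₂ = πr² = π(4.300×10^-3 m)² = 5.809×10^-5 m².
M = (4π×10⁻⁷)(2670)(587)(5.809×10^-5) = 1.144×10^-4 H.

M ≈ 114 μH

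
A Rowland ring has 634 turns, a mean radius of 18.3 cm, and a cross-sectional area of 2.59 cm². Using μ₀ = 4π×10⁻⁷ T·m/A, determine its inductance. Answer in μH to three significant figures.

L ≈ 114 μH

For a thin toroid, L = μ₀N²A/(2πR).
L = (4π×10⁻⁷)(634)²(2.590×10^-4) / (2π×0.183 m) = 1.138×10^-4 H.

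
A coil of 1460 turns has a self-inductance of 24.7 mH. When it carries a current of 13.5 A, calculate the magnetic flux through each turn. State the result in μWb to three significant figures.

Φ_B ≈ 228 μWb

From L = NΦ_B/I, the flux per turn is Φ_B = LI/N.
Φ_B = (2.470×10^-2 H)(13.5 A)/1460 = 2.284×10^-4 Wb.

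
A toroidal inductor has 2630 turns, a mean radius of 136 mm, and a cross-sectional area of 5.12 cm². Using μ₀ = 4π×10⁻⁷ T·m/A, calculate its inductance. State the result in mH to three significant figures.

For a thin toroid, L = μ₀N²A/(2πR).
L = (4π×10⁻⁷)(2630)²(5.120×10^-4) / (2π×0.136 m) = 5.208×10^-3 H.

L ≈ 5.21 mH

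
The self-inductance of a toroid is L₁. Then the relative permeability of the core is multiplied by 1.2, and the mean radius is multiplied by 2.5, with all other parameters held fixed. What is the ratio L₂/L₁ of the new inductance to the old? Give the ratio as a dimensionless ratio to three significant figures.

L₂/L₁ = 0.480

For a toroid, L ∝ μᵣN²A/R.
L₂/L₁ = (1.2) × (2.5)^-1 = 0.480.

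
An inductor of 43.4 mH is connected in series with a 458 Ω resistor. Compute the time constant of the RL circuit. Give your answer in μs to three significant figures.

τ = L/R = (4.340×10^-2 H)/(458 Ω) = 9.476×10^-5 s.

τ ≈ 94.8 μs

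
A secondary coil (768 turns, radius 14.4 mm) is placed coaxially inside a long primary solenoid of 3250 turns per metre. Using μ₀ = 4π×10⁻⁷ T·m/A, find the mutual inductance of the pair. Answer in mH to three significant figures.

M ≈ 2.04 mH

The outer solenoid produces a uniform field B₁ = μ₀n₁I₁ across the inner coil,
so the flux linkage is N₂Φ = N₂B₁A₂ = μ₀n₁N₂A₂·I₁, giving M = μ₀n₁N₂A₂.
A₂ = πr² = π(1.440×10^-2 m)² = 6.514×10^-4 m².
M = (4π×10⁻⁷)(3250)(768)(6.514×10^-4) = 2.043×10^-3 H.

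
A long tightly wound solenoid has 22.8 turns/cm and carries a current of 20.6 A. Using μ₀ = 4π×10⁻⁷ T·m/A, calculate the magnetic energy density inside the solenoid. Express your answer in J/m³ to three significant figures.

B = μ₀nI = (4π×10⁻⁷)(2.280×10^3)(20.6) = 5.902×10^-2 T.
u = B²/(2μ₀) = (5.902×10^-2)²/(2×4π×10⁻⁷) = 1.386×10^3 J/m³.

u ≈ 1390 J/m³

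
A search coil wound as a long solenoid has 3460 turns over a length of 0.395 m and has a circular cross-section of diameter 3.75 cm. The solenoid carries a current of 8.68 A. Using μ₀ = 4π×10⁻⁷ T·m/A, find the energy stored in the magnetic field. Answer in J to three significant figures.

A = π(d/2)² = π(1.875×10^-2 m)² = 1.104×10^-3 m².
L = μ₀N²A/ℓ = (4π×10⁻⁷)(3460)²(1.104×10^-3)/(0.395) = 4.206×10^-2 H.
U = ½LI² = ½(4.206×10^-2)(8.68)² = 1.5846 J.

U ≈ 1.58 J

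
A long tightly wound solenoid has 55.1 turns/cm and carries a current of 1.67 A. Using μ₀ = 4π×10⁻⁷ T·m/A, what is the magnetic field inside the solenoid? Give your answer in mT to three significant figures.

B ≈ 11.6 mT

Inside a long solenoid, B = μ₀nI.
B = (4π×10⁻⁷)(5.510×10^3 m⁻¹)(1.67 A) = 1.156×10^-2 T.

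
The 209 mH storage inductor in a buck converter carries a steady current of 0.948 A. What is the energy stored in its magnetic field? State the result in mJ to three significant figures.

Stored magnetic energy: U = ½LI².
U = ½(0.209 H)(0.948 A)² = 9.391×10^-2 J.

U ≈ 93.9 mJ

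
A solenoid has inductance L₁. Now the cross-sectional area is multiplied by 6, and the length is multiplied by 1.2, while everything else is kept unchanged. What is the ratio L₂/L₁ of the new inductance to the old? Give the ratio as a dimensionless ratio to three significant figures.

L₂/L₁ = 5.00

For a solenoid, L ∝ μᵣN²A/ℓ.
L₂/L₁ = (6) × (1.2)^-1 = 5.00.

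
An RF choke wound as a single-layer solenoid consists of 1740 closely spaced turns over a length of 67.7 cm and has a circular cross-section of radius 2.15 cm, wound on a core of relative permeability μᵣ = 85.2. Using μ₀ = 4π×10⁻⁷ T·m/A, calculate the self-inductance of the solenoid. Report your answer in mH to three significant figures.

A = πr² = π(2.150×10^-2 m)² = 1.452×10^-3 m².
For a long solenoid, L = μ₀μᵣN²A/ℓ.
L = (4π×10⁻⁷)(85.2)(1740)²(1.452×10^-3)/(0.677 m) = 0.6953 H.

L ≈ 695 mH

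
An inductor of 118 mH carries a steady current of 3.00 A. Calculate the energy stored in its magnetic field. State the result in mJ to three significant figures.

U ≈ 531 mJ

Stored magnetic energy: U = ½LI².
U = ½(0.118 H)(3.00 A)² = 0.531 J.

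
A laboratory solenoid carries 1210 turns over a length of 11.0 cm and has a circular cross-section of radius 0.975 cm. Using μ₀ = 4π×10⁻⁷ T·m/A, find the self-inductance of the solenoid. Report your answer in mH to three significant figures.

A = πr² = π(9.750×10^-3 m)² = 2.986×10^-4 m².
For a long solenoid, L = μ₀N²A/ℓ.
L = (4π×10⁻⁷)(1210)²(2.986×10^-4)/(0.11 m) = 4.995×10^-3 H.

L ≈ 5.00 mH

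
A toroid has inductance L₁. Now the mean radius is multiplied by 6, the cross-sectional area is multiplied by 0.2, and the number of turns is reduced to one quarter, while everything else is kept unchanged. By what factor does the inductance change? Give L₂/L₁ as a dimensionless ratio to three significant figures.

For a toroid, L ∝ μᵣN²A/R.
L₂/L₁ = (6)^-1 × (0.2) × (0.25)^2 = 0.00208.

L₂/L₁ = 0.00208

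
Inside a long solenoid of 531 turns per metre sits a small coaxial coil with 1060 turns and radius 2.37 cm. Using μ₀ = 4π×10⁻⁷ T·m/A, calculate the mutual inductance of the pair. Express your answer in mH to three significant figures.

The outer solenoid produces a uniform field B₁ = μ₀n₁I₁ across the inner coil,
so the flux linkage is N₂Φ = N₂B₁A₂ = μ₀n₁N₂A₂·I₁, giving M = μ₀n₁N₂A₂.
A₂ = πr² = π(2.370×10^-2 m)² = 1.7646×10^-3 m².
M = (4π×10⁻⁷)(531)(1060)(1.7646×10^-3) = 1.248×10^-3 H.

M ≈ 1.25 mH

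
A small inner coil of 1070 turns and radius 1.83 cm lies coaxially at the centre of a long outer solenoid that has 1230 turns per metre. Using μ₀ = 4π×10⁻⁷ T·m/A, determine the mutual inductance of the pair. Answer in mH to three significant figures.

The outer solenoid produces a uniform field B₁ = μ₀n₁I₁ across the inner coil,
so the flux linkage is N₂Φ = N₂B₁A₂ = μ₀n₁N₂A₂·I₁, giving M = μ₀n₁N₂A₂.
A₂ = πr² = π(1.830×10^-2 m)² = 1.052×10^-3 m².
M = (4π×10⁻⁷)(1230)(1070)(1.052×10^-3) = 1.740×10^-3 H.

M ≈ 1.74 mH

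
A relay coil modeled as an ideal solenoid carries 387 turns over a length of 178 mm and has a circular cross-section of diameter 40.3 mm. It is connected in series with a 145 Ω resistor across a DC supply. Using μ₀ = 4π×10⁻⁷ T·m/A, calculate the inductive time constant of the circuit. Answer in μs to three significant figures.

A = π(d/2)² = π(2.015×10^-2 m)² = 1.276×10^-3 m².
L = μ₀N²A/ℓ = (4π×10⁻⁷)(387)²(1.276×10^-3)/(0.178) = 1.349×10^-3 H.
τ = L/R = (1.349×10^-3)/(145) = 9.301×10^-6 s.

τ ≈ 9.30 μs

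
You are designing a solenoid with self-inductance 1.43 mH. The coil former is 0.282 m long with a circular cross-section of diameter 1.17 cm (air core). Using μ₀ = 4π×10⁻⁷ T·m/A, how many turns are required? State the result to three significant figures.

A = π(d/2)² = π(5.850×10^-3 m)² = 1.075×10^-4 m².
From L = μ₀N²A/ℓ, N = √(Lℓ / (μ₀A)).
N = √[(1.430×10^-3)(0.282) / ((4π×10⁻⁷)×1.075×10^-4)] = √(2.9848×10^6) ≈ 1727.7.

N ≈ 1730 turns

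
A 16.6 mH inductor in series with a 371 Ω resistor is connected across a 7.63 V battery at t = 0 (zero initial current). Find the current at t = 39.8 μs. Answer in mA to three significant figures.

τ = L/R = 1.660×10^-2/371 = 4.474×10^-5 s; final current I_∞ = ε/R = 7.63/371 = 2.057×10^-2 A.
I(t) = I_∞(1 − e^(−t/τ)) with t/τ = 0.890.
I = (2.057×10^-2)(1 − e^(−0.890)) = 1.212×10^-2 A.

I ≈ 12.1 mA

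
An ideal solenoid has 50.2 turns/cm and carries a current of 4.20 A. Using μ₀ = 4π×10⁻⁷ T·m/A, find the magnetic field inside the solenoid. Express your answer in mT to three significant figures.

Inside a long solenoid, B = μ₀nI.
B = (4π×10⁻⁷)(5.020×10^3 m⁻¹)(4.20 A) = 2.649×10^-2 T.

B ≈ 26.5 mT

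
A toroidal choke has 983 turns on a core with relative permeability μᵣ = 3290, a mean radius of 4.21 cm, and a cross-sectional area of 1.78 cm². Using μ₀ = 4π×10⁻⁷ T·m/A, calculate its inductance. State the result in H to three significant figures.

L ≈ 2.69 H

For a thin toroid, L = μ₀μᵣN²A/(2πR).
L = (4π×10⁻⁷)(3290)(983)²(1.780×10^-4) / (2π×4.210×10^-2 m) = 2.688 H.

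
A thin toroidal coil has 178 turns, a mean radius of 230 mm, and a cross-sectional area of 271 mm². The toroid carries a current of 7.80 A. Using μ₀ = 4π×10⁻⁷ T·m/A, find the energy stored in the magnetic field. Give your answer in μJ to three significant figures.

U ≈ 227 μJ

L = μ₀N²A/(2πR) = (4π×10⁻⁷)(178)²(2.710×10^-4)/(2π×0.23) = 7.466×10^-6 H.
U = ½LI² = ½(7.466×10^-6)(7.80)² = 2.271×10^-4 J.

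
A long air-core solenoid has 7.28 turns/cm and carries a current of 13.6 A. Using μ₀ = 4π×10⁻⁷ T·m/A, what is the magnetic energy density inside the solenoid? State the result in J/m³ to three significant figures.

B = μ₀nI = (4π×10⁻⁷)(728)(13.6) = 1.244×10^-2 T.
u = B²/(2μ₀) = (1.244×10^-2)²/(2×4π×10⁻⁷) = 61.59 J/m³.

u ≈ 61.6 J/m³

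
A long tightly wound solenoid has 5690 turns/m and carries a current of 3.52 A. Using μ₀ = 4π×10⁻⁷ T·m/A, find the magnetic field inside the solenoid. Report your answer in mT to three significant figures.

Inside a long solenoid, B = μ₀nI.
B = (4π×10⁻⁷)(5.690×10^3 m⁻¹)(3.52 A) = 2.517×10^-2 T.

B ≈ 25.2 mT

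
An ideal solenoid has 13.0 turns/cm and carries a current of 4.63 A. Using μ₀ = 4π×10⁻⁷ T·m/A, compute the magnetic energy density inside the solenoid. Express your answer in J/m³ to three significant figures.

u ≈ 22.8 J/m³

B = μ₀nI = (4π×10⁻⁷)(1.300×10^3)(4.63) = 7.564×10^-3 T.
u = B²/(2μ₀) = (7.564×10^-3)²/(2×4π×10⁻⁷) = 22.76 J/m³.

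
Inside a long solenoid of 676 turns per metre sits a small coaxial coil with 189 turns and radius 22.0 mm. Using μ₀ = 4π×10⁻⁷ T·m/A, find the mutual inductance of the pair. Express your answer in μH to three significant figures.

M ≈ 244 μH

The outer solenoid produces a uniform field B₁ = μ₀n₁I₁ across the inner coil,
so the flux linkage is N₂Φ = N₂B₁A₂ = μ₀n₁N₂A₂·I₁, giving M = μ₀n₁N₂A₂.
A₂ = πr² = π(2.200×10^-2 m)² = 1.521×10^-3 m².
M = (4π×10⁻⁷)(676)(189)(1.521×10^-3) = 2.441×10^-4 H.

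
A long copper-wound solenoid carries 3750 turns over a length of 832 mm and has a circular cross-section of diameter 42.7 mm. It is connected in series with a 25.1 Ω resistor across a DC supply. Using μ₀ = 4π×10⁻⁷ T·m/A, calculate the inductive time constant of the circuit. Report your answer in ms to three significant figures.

A = π(d/2)² = π(2.135×10^-2 m)² = 1.432×10^-3 m².
L = μ₀N²A/ℓ = (4π×10⁻⁷)(3750)²(1.432×10^-3)/(0.832) = 3.042×10^-2 H.
τ = L/R = (3.042×10^-2)/(25.1) = 1.212×10^-3 s.

τ ≈ 1.21 ms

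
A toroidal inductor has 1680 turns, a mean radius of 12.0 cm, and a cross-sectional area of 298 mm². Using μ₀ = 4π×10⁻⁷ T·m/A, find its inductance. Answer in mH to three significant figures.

L ≈ 1.40 mH

For a thin toroid, L = μ₀N²A/(2πR).
L = (4π×10⁻⁷)(1680)²(2.980×10^-4) / (2π×0.12 m) = 1.402×10^-3 H.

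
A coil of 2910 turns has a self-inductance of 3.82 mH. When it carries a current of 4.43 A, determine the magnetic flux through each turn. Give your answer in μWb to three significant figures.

Φ_B ≈ 5.82 μWb

From L = NΦ_B/I, the flux per turn is Φ_B = LI/N.
Φ_B = (3.820×10^-3 H)(4.43 A)/2910 = 5.815×10^-6 Wb.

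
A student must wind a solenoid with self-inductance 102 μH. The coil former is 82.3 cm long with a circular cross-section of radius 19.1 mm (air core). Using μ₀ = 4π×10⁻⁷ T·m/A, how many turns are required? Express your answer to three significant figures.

A = πr² = π(1.910×10^-2 m)² = 1.146×10^-3 m².
From L = μ₀N²A/ℓ, N = √(Lℓ / (μ₀A)).
N = √[(1.020×10^-4)(0.823) / ((4π×10⁻⁷)×1.146×10^-3)] = √(5.829×10^4) ≈ 241.4.

N ≈ 241 turns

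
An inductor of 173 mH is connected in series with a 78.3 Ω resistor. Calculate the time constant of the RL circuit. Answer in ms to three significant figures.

τ ≈ 2.21 ms

τ = L/R = (0.173 H)/(78.3 Ω) = 2.209×10^-3 s.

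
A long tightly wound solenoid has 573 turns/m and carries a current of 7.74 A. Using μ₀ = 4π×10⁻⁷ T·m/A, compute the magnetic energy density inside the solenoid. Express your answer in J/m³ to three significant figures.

u ≈ 12.4 J/m³

B = μ₀nI = (4π×10⁻⁷)(573)(7.74) = 5.573×10^-3 T.
u = B²/(2μ₀) = (5.573×10^-3)²/(2×4π×10⁻⁷) = 12.36 J/m³.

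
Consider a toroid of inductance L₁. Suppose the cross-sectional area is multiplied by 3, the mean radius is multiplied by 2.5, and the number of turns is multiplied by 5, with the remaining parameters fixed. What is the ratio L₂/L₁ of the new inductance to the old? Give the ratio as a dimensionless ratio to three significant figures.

For a toroid, L ∝ μᵣN²A/R.
L₂/L₁ = (3) × (2.5)^-1 × (5)^2 = 30.0.

L₂/L₁ = 30.0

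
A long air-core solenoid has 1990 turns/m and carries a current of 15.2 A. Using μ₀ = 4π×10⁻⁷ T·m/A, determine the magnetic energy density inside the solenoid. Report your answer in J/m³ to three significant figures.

u ≈ 575 J/m³

B = μ₀nI = (4π×10⁻⁷)(1.990×10^3)(15.2) = 3.801×10^-2 T.
u = B²/(2μ₀) = (3.801×10^-2)²/(2×4π×10⁻⁷) = 574.9 J/m³.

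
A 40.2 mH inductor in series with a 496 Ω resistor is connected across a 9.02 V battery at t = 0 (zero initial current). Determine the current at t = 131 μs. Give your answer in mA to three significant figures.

I ≈ 14.6 mA

τ = L/R = 4.020×10^-2/496 = 8.1048×10^-5 s; final current I_∞ = ε/R = 9.02/496 = 1.819×10^-2 A.
I(t) = I_∞(1 − e^(−t/τ)) with t/τ = 1.616.
I = (1.819×10^-2)(1 − e^(−1.616)) = 1.457×10^-2 A.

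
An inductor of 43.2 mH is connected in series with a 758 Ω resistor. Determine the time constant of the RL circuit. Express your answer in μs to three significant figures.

τ = L/R = (4.320×10^-2 H)/(758 Ω) = 5.699×10^-5 s.

τ ≈ 57.0 μs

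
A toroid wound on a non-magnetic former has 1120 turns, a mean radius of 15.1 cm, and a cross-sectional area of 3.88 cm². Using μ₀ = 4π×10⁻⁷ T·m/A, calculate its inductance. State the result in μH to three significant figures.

For a thin toroid, L = μ₀N²A/(2πR).
L = (4π×10⁻⁷)(1120)²(3.880×10^-4) / (2π×0.151 m) = 6.446×10^-4 H.

L ≈ 645 μH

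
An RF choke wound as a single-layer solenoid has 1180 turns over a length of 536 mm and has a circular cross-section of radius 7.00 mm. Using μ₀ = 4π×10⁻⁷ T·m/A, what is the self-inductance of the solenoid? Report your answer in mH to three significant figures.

A = πr² = π(7.000×10^-3 m)² = 1.539×10^-4 m².
For a long solenoid, L = μ₀N²A/ℓ.
L = (4π×10⁻⁷)(1180)²(1.539×10^-4)/(0.536 m) = 5.025×10^-4 H.

L ≈ 0.503 mH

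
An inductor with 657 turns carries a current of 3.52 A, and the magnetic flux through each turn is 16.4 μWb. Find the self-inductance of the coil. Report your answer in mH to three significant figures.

L ≈ 3.06 mH

Self-inductance is defined by L = NΦ_B/I (flux linkage over current).
L = (657)(1.640×10^-5 Wb)/(3.52 A) = 3.061×10^-3 H.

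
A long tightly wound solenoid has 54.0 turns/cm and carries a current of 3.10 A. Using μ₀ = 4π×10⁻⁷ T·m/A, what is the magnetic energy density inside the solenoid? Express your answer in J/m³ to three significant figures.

u ≈ 176 J/m³

B = μ₀nI = (4π×10⁻⁷)(5.400×10^3)(3.10) = 2.104×10^-2 T.
u = B²/(2μ₀) = (2.104×10^-2)²/(2×4π×10⁻⁷) = 176.1 J/m³.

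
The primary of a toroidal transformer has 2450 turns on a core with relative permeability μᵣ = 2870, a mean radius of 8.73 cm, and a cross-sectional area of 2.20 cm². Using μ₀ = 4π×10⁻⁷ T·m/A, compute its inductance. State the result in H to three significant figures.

For a thin toroid, L = μ₀μᵣN²A/(2πR).
L = (4π×10⁻⁷)(2870)(2450)²(2.200×10^-4) / (2π×8.730×10^-2 m) = 8.683 H.

L ≈ 8.68 H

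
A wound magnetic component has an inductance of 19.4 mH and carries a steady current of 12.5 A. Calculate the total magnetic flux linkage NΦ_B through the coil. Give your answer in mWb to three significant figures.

From L = NΦ_B/I, the flux linkage is NΦ_B = LI.
NΦ_B = (1.940×10^-2 H)(12.5 A) = 0.2425 Wb.

NΦ_B ≈ 243 mWb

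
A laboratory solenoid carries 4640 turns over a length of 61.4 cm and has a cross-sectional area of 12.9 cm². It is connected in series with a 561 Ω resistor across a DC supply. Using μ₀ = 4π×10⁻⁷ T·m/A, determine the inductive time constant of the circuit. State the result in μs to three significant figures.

τ ≈ 101 μs

A = 12.9 cm² = 1.290×10^-3 m².
L = μ₀N²A/ℓ = (4π×10⁻⁷)(4640)²(1.290×10^-3)/(0.614) = 5.684×10^-2 H.
τ = L/R = (5.684×10^-2)/(561) = 1.013×10^-4 s.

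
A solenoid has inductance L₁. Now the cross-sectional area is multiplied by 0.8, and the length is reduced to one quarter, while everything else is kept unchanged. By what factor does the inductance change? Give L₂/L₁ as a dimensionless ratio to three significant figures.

For a solenoid, L ∝ μᵣN²A/ℓ.
L₂/L₁ = (0.8) × (0.25)^-1 = 3.20.

L₂/L₁ = 3.20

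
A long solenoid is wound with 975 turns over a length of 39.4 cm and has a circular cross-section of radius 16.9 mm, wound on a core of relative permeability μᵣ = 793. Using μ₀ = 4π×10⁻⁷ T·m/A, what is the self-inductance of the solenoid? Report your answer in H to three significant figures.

A = πr² = π(1.690×10^-2 m)² = 8.973×10^-4 m².
For a long solenoid, L = μ₀μᵣN²A/ℓ.
L = (4π×10⁻⁷)(793)(975)²(8.973×10^-4)/(0.394 m) = 2.157 H.

L ≈ 2.16 H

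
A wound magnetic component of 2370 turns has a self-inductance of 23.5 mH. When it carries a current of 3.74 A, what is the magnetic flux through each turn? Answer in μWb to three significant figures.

From L = NΦ_B/I, the flux per turn is Φ_B = LI/N.
Φ_B = (2.350×10^-2 H)(3.74 A)/2370 = 3.708×10^-5 Wb.

Φ_B ≈ 37.1 μWb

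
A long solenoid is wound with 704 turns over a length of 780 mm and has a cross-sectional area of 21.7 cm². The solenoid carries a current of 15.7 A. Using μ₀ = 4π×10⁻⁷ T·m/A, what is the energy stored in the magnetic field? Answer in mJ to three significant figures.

U ≈ 214 mJ

A = 21.7 cm² = 2.170×10^-3 m².
L = μ₀N²A/ℓ = (4π×10⁻⁷)(704)²(2.170×10^-3)/(0.78) = 1.733×10^-3 H.
U = ½LI² = ½(1.733×10^-3)(15.7)² = 0.2135 J.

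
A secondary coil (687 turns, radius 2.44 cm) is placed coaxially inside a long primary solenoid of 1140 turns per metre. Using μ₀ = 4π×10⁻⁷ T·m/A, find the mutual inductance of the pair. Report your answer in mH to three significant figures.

The outer solenoid produces a uniform field B₁ = μ₀n₁I₁ across the inner coil,
so the flux linkage is N₂Φ = N₂B₁A₂ = μ₀n₁N₂A₂·I₁, giving M = μ₀n₁N₂A₂.
A₂ = πr² = π(2.440×10^-2 m)² = 1.870×10^-3 m².
M = (4π×10⁻⁷)(1140)(687)(1.870×10^-3) = 1.841×10^-3 H.

M ≈ 1.84 mH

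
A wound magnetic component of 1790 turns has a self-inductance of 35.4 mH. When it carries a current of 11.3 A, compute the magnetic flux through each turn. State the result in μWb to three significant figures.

From L = NΦ_B/I, the flux per turn is Φ_B = LI/N.
Φ_B = (3.540×10^-2 H)(11.3 A)/1790 = 2.2347×10^-4 Wb.

Φ_B ≈ 223 μWb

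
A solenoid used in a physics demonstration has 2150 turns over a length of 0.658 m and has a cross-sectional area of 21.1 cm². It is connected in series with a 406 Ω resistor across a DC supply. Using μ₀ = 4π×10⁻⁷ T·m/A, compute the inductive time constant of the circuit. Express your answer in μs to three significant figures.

τ ≈ 45.9 μs

A = 21.1 cm² = 2.110×10^-3 m².
L = μ₀N²A/ℓ = (4π×10⁻⁷)(2150)²(2.110×10^-3)/(0.658) = 1.863×10^-2 H.
τ = L/R = (1.863×10^-2)/(406) = 4.588×10^-5 s.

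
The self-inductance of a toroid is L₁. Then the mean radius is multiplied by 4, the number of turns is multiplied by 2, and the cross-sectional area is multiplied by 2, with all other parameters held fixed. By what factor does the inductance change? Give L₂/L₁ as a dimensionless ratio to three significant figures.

For a toroid, L ∝ μᵣN²A/R.
L₂/L₁ = (4)^-1 × (2)^2 × (2) = 2.00.

L₂/L₁ = 2.00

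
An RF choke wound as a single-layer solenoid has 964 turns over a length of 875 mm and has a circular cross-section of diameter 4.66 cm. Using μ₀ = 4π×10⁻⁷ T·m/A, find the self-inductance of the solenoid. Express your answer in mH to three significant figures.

L ≈ 2.28 mH

A = π(d/2)² = π(2.330×10^-2 m)² = 1.706×10^-3 m².
For a long solenoid, L = μ₀N²A/ℓ.
L = (4π×10⁻⁷)(964)²(1.706×10^-3)/(0.875 m) = 2.276×10^-3 H.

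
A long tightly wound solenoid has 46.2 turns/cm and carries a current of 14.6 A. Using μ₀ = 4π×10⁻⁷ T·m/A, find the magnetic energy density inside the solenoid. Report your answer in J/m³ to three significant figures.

B = μ₀nI = (4π×10⁻⁷)(4.620×10^3)(14.6) = 8.476×10^-2 T.
u = B²/(2μ₀) = (8.476×10^-2)²/(2×4π×10⁻⁷) = 2.859×10^3 J/m³.

u ≈ 2860 J/m³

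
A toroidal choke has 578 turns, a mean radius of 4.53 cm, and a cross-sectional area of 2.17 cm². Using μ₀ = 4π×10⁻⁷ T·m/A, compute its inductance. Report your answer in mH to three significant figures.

For a thin toroid, L = μ₀N²A/(2πR).
L = (4π×10⁻⁷)(578)²(2.170×10^-4) / (2π×4.530×10^-2 m) = 3.201×10^-4 H.

L ≈ 0.320 mH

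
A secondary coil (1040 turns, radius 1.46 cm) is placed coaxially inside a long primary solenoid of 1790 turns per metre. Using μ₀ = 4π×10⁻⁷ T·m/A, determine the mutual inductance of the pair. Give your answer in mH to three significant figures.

M ≈ 1.57 mH

The outer solenoid produces a uniform field B₁ = μ₀n₁I₁ across the inner coil,
so the flux linkage is N₂Φ = N₂B₁A₂ = μ₀n₁N₂A₂·I₁, giving M = μ₀n₁N₂A₂.
A₂ = πr² = π(1.460×10^-2 m)² = 6.697×10^-4 m².
M = (4π×10⁻⁷)(1790)(1040)(6.697×10^-4) = 1.567×10^-3 H.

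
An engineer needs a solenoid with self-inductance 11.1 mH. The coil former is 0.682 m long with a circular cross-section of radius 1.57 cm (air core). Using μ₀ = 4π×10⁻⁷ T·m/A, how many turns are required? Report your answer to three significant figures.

A = πr² = π(1.570×10^-2 m)² = 7.744×10^-4 m².
From L = μ₀N²A/ℓ, N = √(Lℓ / (μ₀A)).
N = √[(1.110×10^-2)(0.682) / ((4π×10⁻⁷)×7.744×10^-4)] = √(7.779×10^6) ≈ 2789.2.

N ≈ 2790 turns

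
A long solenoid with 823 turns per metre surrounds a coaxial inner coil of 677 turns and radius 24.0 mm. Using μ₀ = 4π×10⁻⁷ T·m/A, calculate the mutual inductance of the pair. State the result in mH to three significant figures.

The outer solenoid produces a uniform field B₁ = μ₀n₁I₁ across the inner coil,
so the flux linkage is N₂Φ = N₂B₁A₂ = μ₀n₁N₂A₂·I₁, giving M = μ₀n₁N₂A₂.
A₂ = πr² = π(2.400×10^-2 m)² = 1.810×10^-3 m².
M = (4π×10⁻⁷)(823)(677)(1.810×10^-3) = 1.267×10^-3 H.

M ≈ 1.27 mH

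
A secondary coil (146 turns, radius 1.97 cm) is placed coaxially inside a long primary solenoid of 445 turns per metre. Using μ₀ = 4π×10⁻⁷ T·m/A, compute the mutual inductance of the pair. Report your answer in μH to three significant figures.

The outer solenoid produces a uniform field B₁ = μ₀n₁I₁ across the inner coil,
so the flux linkage is N₂Φ = N₂B₁A₂ = μ₀n₁N₂A₂·I₁, giving M = μ₀n₁N₂A₂.
A₂ = πr² = π(1.970×10^-2 m)² = 1.219×10^-3 m².
M = (4π×10⁻⁷)(445)(146)(1.219×10^-3) = 9.954×10^-5 H.

M ≈ 99.5 μH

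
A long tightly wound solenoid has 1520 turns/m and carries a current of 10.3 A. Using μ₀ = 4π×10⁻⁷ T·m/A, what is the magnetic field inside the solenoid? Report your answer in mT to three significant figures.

B ≈ 19.7 mT

Inside a long solenoid, B = μ₀nI.
B = (4π×10⁻⁷)(1.520×10^3 m⁻¹)(10.3 A) = 1.967×10^-2 T.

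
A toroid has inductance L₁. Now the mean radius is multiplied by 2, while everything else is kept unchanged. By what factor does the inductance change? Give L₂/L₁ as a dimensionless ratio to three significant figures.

L₂/L₁ = 0.500

For a toroid, L ∝ μᵣN²A/R.
L₂/L₁ = (2)^-1 = 0.500.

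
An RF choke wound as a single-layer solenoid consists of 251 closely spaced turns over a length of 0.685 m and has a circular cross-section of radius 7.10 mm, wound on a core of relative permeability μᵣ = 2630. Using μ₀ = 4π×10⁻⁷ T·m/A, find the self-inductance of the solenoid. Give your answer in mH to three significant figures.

A = πr² = π(7.100×10^-3 m)² = 1.584×10^-4 m².
For a long solenoid, L = μ₀μᵣN²A/ℓ.
L = (4π×10⁻⁷)(2630)(251)²(1.584×10^-4)/(0.685 m) = 4.814×10^-2 H.

L ≈ 48.1 mH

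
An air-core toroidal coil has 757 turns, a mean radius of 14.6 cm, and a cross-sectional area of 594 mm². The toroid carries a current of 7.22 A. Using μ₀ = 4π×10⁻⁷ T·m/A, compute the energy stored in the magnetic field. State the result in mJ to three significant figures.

L = μ₀N²A/(2πR) = (4π×10⁻⁷)(757)²(5.940×10^-4)/(2π×0.146) = 4.663×10^-4 H.
U = ½LI² = ½(4.663×10^-4)(7.22)² = 1.215×10^-2 J.

U ≈ 12.2 mJ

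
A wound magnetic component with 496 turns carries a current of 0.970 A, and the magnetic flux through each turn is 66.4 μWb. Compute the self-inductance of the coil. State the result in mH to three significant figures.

L ≈ 34.0 mH

Self-inductance is defined by L = NΦ_B/I (flux linkage over current).
L = (496)(6.640×10^-5 Wb)/(0.970 A) = 3.395×10^-2 H.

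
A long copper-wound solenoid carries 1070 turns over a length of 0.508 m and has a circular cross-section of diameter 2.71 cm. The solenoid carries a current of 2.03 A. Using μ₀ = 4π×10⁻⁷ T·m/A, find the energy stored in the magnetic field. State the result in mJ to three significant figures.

A = π(d/2)² = π(1.355×10^-2 m)² = 5.768×10^-4 m².
L = μ₀N²A/ℓ = (4π×10⁻⁷)(1070)²(5.768×10^-4)/(0.508) = 1.634×10^-3 H.
U = ½LI² = ½(1.634×10^-3)(2.03)² = 3.366×10^-3 J.

U ≈ 3.37 mJ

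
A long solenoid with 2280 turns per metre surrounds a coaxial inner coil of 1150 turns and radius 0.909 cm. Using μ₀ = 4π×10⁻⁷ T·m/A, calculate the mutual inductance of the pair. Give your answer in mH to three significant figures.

The outer solenoid produces a uniform field B₁ = μ₀n₁I₁ across the inner coil,
so the flux linkage is N₂Φ = N₂B₁A₂ = μ₀n₁N₂A₂·I₁, giving M = μ₀n₁N₂A₂.
A₂ = πr² = π(9.090×10^-3 m)² = 2.596×10^-4 m².
M = (4π×10⁻⁷)(2280)(1150)(2.596×10^-4) = 8.553×10^-4 H.

M ≈ 0.855 mH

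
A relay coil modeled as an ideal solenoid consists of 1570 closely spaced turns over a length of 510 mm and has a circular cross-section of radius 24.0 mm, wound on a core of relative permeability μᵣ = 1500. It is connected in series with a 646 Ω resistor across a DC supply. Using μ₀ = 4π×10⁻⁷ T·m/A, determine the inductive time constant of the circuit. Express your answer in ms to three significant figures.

A = πr² = π(2.400×10^-2 m)² = 1.810×10^-3 m².
L = μ₀μᵣN²A/ℓ = (4π×10⁻⁷)(1500)(1570)²(1.810×10^-3)/(0.51) = 16.49 H.
τ = L/R = (16.49)/(646) = 2.552×10^-2 s.

τ ≈ 25.5 ms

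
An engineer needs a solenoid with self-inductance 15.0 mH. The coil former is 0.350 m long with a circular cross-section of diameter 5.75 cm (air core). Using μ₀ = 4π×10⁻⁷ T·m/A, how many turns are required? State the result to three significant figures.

N ≈ 1270 turns

A = π(d/2)² = π(2.875×10^-2 m)² = 2.597×10^-3 m².
From L = μ₀N²A/ℓ, N = √(Lℓ / (μ₀A)).
N = √[(1.500×10^-2)(0.35) / ((4π×10⁻⁷)×2.597×10^-3)] = √(1.609×10^6) ≈ 1268.4.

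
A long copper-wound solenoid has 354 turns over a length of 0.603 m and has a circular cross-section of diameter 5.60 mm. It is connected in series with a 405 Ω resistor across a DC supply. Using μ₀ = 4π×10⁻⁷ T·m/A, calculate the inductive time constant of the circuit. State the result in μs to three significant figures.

A = π(d/2)² = π(2.800×10^-3 m)² = 2.463×10^-5 m².
L = μ₀N²A/ℓ = (4π×10⁻⁷)(354)²(2.463×10^-5)/(0.603) = 6.432×10^-6 H.
τ = L/R = (6.432×10^-6)/(405) = 1.588×10^-8 s.

τ ≈ 0.0159 μs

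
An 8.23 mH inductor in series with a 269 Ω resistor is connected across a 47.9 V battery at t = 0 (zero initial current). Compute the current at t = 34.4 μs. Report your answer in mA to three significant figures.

I ≈ 120 mA

τ = L/R = 8.230×10^-3/269 = 3.059×10^-5 s; final current I_∞ = ε/R = 47.9/269 = 0.1781 A.
I(t) = I_∞(1 − e^(−t/τ)) with t/τ = 1.124.
I = (0.1781)(1 − e^(−1.124)) = 0.1202 A.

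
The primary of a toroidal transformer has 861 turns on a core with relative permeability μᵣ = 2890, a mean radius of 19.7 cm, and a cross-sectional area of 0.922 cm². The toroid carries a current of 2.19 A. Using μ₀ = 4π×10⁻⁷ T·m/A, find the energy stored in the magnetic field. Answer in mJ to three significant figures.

L = μ₀μᵣN²A/(2πR) = (4π×10⁻⁷)(2890)(861)²(9.220×10^-5)/(2π×0.197) = 0.2005 H.
U = ½LI² = ½(0.2005)(2.19)² = 0.4809 J.

U ≈ 481 mJ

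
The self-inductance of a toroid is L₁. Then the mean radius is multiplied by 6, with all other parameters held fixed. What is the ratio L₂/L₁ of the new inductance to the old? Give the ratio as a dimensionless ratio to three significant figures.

For a toroid, L ∝ μᵣN²A/R.
L₂/L₁ = (6)^-1 = 0.167.

L₂/L₁ = 0.167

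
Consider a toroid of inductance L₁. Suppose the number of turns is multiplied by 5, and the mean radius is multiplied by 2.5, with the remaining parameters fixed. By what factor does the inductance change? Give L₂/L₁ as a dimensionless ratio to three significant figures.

For a toroid, L ∝ μᵣN²A/R.
L₂/L₁ = (5)^2 × (2.5)^-1 = 10.0.

L₂/L₁ = 10.0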